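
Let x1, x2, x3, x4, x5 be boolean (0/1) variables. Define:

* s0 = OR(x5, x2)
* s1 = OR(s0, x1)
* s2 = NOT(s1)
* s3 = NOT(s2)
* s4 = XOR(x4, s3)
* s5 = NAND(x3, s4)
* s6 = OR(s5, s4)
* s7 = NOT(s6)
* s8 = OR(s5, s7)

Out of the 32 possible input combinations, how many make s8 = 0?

8

s8 = OR(s5, s7) must be 0, so both s5 = 0 and s7 = 0.
s5 = NAND(x3, s4) must be 0, so both x3 = 1 and s4 = 1.
Enumerating the 32 input combinations, 8 give s8 = 0 and 24 give s8 = 1.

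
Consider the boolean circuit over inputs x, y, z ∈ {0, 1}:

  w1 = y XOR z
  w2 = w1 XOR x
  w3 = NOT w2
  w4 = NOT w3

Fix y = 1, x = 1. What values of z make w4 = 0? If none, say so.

w4 = NOT w3 must be 0, so w3 = 1.
w3 = NOT w2 must be 1, so w2 = 0.
Check with y = 1, x = 1 and z=0:
w1 = y XOR z = 1 XOR 0 = 1
w2 = w1 XOR x = 1 XOR 1 = 0
w3 = NOT w2 = NOT 0 = 1
w4 = NOT w3 = NOT 1 = 0
So w4 = 0.

z=0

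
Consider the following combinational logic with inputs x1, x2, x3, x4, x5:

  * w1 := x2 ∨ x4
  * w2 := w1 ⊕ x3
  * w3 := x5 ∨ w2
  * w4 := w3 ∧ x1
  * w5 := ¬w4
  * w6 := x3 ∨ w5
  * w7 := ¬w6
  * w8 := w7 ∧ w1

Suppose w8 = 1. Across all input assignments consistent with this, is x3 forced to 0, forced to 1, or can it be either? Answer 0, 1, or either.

0

w8 = w7 ∧ w1 must be 1, so both w7 = 1 and w1 = 1.
w7 = ¬w6 must be 1, so w6 = 0.
w1 = x2 ∨ x4 must be 1, so at least one of x2, x4 is 1.
Every assignment with w8 = 1 has x3 = 0; there are 6 such assignment(s).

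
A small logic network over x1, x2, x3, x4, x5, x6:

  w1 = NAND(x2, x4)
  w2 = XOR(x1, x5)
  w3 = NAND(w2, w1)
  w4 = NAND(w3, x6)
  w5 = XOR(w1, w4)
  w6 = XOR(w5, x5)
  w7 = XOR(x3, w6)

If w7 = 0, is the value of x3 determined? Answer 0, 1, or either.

either

Both values of x3 occur among assignments with w7 = 0:
  x3=0: x1=0, x2=0, x3=0, x4=0, x5=0, x6=0
  x3=1: x1=0, x2=0, x3=1, x4=0, x5=0, x6=1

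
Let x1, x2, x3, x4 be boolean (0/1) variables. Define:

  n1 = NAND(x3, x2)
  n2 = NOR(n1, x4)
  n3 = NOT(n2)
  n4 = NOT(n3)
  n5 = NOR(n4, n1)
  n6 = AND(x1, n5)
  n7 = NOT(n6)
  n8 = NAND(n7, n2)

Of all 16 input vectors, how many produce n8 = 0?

2

n8 = NAND(n7, n2) must be 0, so both n7 = 1 and n2 = 1.
n7 = NOT(n6) must be 1, so n6 = 0.
Satisfying assignments:
  x1=0, x2=1, x3=1, x4=0
  x1=1, x2=1, x3=1, x4=0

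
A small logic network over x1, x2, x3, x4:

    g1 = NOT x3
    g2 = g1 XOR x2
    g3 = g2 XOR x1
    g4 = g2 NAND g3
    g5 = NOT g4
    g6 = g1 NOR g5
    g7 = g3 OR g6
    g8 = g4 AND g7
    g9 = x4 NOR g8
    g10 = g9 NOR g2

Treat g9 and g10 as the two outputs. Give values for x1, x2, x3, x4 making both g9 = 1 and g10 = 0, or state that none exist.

Check with x1=0, x2=1, x3=1, x4=0:
g1 = NOT x3 = NOT 1 = 0
g2 = g1 XOR x2 = 0 XOR 1 = 1
g3 = g2 XOR x1 = 1 XOR 0 = 1
g4 = g2 NAND g3 = 1 NAND 1 = 0
g5 = NOT g4 = NOT 0 = 1
g6 = g1 NOR g5 = 0 NOR 1 = 0
g7 = g3 OR g6 = 1 OR 0 = 1
g8 = g4 AND g7 = 0 AND 1 = 0
g9 = x4 NOR g8 = 0 NOR 0 = 1
g10 = g9 NOR g2 = 1 NOR 1 = 0
So g9 = 1 and g10 = 0.

x1=0, x2=1, x3=1, x4=0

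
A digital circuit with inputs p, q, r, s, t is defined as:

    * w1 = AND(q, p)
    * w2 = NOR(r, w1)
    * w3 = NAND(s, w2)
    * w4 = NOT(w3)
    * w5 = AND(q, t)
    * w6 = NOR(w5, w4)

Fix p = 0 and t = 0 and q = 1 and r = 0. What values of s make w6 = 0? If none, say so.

s=1

w6 = NOR(w5, w4) must be 0, so at least one of w5, w4 is 1.
Check with p = 0 and t = 0 and q = 1 and r = 0 and s=1:
w1 = AND(q, p) = AND(1, 0) = 0
w2 = NOR(r, w1) = NOR(0, 0) = 1
w3 = NAND(s, w2) = NAND(1, 1) = 0
w4 = NOT(w3) = NOT 0 = 1
w5 = AND(q, t) = AND(1, 0) = 0
w6 = NOR(w5, w4) = NOR(0, 1) = 0
So w6 = 0.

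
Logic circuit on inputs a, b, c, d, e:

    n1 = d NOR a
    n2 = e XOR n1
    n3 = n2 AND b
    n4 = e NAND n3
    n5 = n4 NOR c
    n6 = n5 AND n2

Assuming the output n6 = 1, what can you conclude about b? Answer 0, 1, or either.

n6 = n5 AND n2 must be 1, so both n5 = 1 and n2 = 1.
n5 = n4 NOR c must be 1, so both n4 = 0 and c = 0.
n2 = e XOR n1 must be 1, so e and n1 differ.
Every assignment with n6 = 1 has b = 1; there are 3 such assignment(s).
  a=0, b=1, c=0, d=1, e=1
  a=1, b=1, c=0, d=0, e=1
  a=1, b=1, c=0, d=1, e=1

1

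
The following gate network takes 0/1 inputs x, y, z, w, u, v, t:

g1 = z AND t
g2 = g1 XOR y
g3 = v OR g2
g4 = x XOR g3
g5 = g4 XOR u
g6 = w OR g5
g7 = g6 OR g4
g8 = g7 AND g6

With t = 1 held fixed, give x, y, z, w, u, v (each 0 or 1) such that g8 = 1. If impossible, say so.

Check with t = 1 and x=1, y=0, z=0, w=0, u=1, v=1:
g1 = z AND t = 0 AND 1 = 0
g2 = g1 XOR y = 0 XOR 0 = 0
g3 = v OR g2 = 1 OR 0 = 1
g4 = x XOR g3 = 1 XOR 1 = 0
g5 = g4 XOR u = 0 XOR 1 = 1
g6 = w OR g5 = 0 OR 1 = 1
g7 = g6 OR g4 = 1 OR 0 = 1
g8 = g7 AND g6 = 1 AND 1 = 1
So g8 = 1.

x=1 y=0 z=0 w=0 u=1 v=1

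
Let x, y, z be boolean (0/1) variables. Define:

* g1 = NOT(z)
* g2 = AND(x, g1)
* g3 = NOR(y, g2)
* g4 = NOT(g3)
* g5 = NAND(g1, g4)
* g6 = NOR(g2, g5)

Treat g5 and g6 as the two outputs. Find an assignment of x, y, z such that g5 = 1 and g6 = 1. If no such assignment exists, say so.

no solution exists

Across all 8 input combinations, none give both g5 = 1 and g6 = 1.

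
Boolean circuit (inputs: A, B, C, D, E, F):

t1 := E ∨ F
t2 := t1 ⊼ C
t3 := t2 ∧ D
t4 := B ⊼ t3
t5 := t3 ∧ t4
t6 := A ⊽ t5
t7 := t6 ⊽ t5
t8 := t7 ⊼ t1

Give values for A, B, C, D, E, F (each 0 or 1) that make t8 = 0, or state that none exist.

t8 = t7 ⊼ t1 must be 0, so both t7 = 1 and t1 = 1.
t7 = t6 ⊽ t5 must be 1, so both t6 = 0 and t5 = 0.
t1 = E ∨ F must be 1, so at least one of E, F is 1.
Check with A=1, B=1, C=0, D=0, E=1, F=1:
t1 = E ∨ F = 1 ∨ 1 = 1
t2 = t1 ⊼ C = 1 ⊼ 0 = 1
t3 = t2 ∧ D = 1 ∧ 0 = 0
t4 = B ⊼ t3 = 1 ⊼ 0 = 1
t5 = t3 ∧ t4 = 0 ∧ 1 = 0
t6 = A ⊽ t5 = 1 ⊽ 0 = 0
t7 = t6 ⊽ t5 = 0 ⊽ 0 = 1
t8 = t7 ⊼ t1 = 1 ⊼ 1 = 0
So t8 = 0 as required.

A=1, B=1, C=0, D=0, E=1, F=1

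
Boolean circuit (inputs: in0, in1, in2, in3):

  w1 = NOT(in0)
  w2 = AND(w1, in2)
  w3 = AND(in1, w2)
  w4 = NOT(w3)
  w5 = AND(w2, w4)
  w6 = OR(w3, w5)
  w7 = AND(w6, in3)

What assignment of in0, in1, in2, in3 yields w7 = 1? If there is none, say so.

w7 = AND(w6, in3) must be 1, so both w6 = 1 and in3 = 1.
w6 = OR(w3, w5) must be 1, so at least one of w3, w5 is 1.
Check with in0=0, in1=1, in2=1, in3=1:
w1 = NOT(in0) = NOT 0 = 1
w2 = AND(w1, in2) = AND(1, 1) = 1
w3 = AND(in1, w2) = AND(1, 1) = 1
w4 = NOT(w3) = NOT 1 = 0
w5 = AND(w2, w4) = AND(1, 0) = 0
w6 = OR(w3, w5) = OR(1, 0) = 1
w7 = AND(w6, in3) = AND(1, 1) = 1
So w7 = 1 as required.

in0=0, in1=1, in2=1, in3=1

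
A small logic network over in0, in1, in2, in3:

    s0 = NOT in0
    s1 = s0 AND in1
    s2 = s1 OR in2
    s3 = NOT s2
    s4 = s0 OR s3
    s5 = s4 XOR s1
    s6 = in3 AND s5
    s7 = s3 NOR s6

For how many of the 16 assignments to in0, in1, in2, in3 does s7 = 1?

9

s7 = s3 NOR s6 must be 1, so both s3 = 0 and s6 = 0.
s3 = NOT s2 must be 0, so s2 = 1.
s6 = in3 AND s5 must be 0, so at least one of in3, s5 is 0.
Enumerating the 16 input combinations, 9 give s7 = 1 and 7 give s7 = 0.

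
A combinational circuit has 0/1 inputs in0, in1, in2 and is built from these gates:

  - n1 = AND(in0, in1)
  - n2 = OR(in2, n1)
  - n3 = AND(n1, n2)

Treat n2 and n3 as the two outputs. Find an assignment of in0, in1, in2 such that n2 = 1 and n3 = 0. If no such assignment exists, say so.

Check with in0=0, in1=0, in2=1:
n1 = AND(in0, in1) = AND(0, 0) = 0
n2 = OR(in2, n1) = OR(1, 0) = 1
n3 = AND(n1, n2) = AND(0, 1) = 0
So n2 = 1 and n3 = 0.

in0=0, in1=0, in2=1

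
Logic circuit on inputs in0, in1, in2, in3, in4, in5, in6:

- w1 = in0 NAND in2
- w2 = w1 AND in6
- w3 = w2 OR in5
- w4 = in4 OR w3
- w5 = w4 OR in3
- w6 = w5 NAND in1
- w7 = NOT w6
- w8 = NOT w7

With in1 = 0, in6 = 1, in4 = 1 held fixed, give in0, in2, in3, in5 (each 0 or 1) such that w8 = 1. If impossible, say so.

w8 = NOT w7 must be 1, so w7 = 0.
Check with in1 = 0, in6 = 1, in4 = 1 and in0=1, in2=0, in3=1, in5=0:
w1 = in0 NAND in2 = 1 NAND 0 = 1
w2 = w1 AND in6 = 1 AND 1 = 1
w3 = w2 OR in5 = 1 OR 0 = 1
w4 = in4 OR w3 = 1 OR 1 = 1
w5 = w4 OR in3 = 1 OR 1 = 1
w6 = w5 NAND in1 = 1 NAND 0 = 1
w7 = NOT w6 = NOT 1 = 0
w8 = NOT w7 = NOT 0 = 1
So w8 = 1.

in0=1 in2=0 in3=1 in5=0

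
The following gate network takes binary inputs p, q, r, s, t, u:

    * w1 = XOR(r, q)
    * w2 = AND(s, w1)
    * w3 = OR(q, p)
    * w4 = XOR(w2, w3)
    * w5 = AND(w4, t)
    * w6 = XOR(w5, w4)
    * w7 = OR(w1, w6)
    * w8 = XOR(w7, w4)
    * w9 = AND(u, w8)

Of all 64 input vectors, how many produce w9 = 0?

50

w9 = AND(u, w8) must be 0, so at least one of u, w8 is 0.
Enumerating the 64 input combinations, 50 give w9 = 0 and 14 give w9 = 1.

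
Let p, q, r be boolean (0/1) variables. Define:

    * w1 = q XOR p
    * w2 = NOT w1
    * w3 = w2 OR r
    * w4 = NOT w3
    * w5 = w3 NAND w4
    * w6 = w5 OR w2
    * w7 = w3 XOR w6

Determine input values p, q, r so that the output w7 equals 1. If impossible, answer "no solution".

w7 = w3 XOR w6 must be 1, so w3 and w6 differ.
Check with p=1, q=0, r=0:
w1 = q XOR p = 0 XOR 1 = 1
w2 = NOT w1 = NOT 1 = 0
w3 = w2 OR r = 0 OR 0 = 0
w4 = NOT w3 = NOT 0 = 1
w5 = w3 NAND w4 = 0 NAND 1 = 1
w6 = w5 OR w2 = 1 OR 0 = 1
w7 = w3 XOR w6 = 0 XOR 1 = 1
So w7 = 1 as required.

p=1, q=0, r=0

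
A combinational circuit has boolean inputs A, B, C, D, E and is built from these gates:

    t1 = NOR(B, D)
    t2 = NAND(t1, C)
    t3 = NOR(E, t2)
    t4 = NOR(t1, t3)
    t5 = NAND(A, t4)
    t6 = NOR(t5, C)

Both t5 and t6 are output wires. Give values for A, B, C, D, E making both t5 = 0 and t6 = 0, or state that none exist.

Check with A=1, B=0, C=1, D=1, E=1:
t1 = NOR(B, D) = NOR(0, 1) = 0
t2 = NAND(t1, C) = NAND(0, 1) = 1
t3 = NOR(E, t2) = NOR(1, 1) = 0
t4 = NOR(t1, t3) = NOR(0, 0) = 1
t5 = NAND(A, t4) = NAND(1, 1) = 0
t6 = NOR(t5, C) = NOR(0, 1) = 0
So t5 = 0 and t6 = 0.

A=1, B=0, C=1, D=1, E=1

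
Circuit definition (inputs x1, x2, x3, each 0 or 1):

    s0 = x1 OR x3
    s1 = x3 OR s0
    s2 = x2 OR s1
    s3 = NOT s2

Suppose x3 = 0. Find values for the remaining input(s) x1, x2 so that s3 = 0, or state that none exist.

x1=1, x2=0

Check with x3 = 0 and x1=1, x2=0:
s0 = x1 OR x3 = 1 OR 0 = 1
s1 = x3 OR s0 = 0 OR 1 = 1
s2 = x2 OR s1 = 0 OR 1 = 1
s3 = NOT s2 = NOT 1 = 0
So s3 = 0.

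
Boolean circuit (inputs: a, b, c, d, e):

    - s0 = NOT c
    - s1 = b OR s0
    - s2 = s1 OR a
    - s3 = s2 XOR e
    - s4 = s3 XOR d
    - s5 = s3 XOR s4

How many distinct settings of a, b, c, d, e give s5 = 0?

16

s5 = s3 XOR s4 must be 0, so s3 and s4 are equal.
Enumerating the 32 input combinations, 16 give s5 = 0 and 16 give s5 = 1.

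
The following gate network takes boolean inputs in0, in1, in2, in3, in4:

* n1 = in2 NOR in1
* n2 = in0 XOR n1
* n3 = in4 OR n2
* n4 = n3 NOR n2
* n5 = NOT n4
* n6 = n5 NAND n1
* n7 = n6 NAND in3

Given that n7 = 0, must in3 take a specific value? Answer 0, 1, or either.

n7 = n6 NAND in3 must be 0, so both n6 = 1 and in3 = 1.
Every assignment with n7 = 0 has in3 = 1; there are 13 such assignment(s).

1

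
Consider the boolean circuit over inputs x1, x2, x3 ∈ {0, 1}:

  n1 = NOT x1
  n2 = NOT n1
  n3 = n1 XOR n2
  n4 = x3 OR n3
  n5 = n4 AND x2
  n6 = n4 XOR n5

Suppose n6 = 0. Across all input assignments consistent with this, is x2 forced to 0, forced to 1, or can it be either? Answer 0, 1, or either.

n6 = n4 XOR n5 must be 0, so n4 and n5 are equal.
Every assignment with n6 = 0 has x2 = 1; there are 4 such assignment(s).
  x1=0, x2=1, x3=0
  x1=0, x2=1, x3=1
  x1=1, x2=1, x3=0
  x1=1, x2=1, x3=1

1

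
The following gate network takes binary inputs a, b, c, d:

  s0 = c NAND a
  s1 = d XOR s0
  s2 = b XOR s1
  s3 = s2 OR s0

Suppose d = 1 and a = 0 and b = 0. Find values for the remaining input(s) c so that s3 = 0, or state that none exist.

no solution exists

With d = 1 and a = 0 and b = 0 fixed, none of the 2 settings of c give s3 = 0.
For example, with c=0:
s0 = c NAND a = 0 NAND 0 = 1
s1 = d XOR s0 = 1 XOR 1 = 0
s2 = b XOR s1 = 0 XOR 0 = 0
s3 = s2 OR s0 = 0 OR 1 = 1
giving s3 = 1 ≠ 0.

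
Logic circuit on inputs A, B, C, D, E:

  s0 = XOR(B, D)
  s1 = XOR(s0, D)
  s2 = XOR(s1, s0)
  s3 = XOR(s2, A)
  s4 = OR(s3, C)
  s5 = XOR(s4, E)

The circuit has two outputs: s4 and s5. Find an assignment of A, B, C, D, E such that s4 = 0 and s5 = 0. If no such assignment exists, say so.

A=0, B=0, C=0, D=0, E=0

Check with A=0, B=0, C=0, D=0, E=0:
s0 = XOR(B, D) = XOR(0, 0) = 0
s1 = XOR(s0, D) = XOR(0, 0) = 0
s2 = XOR(s1, s0) = XOR(0, 0) = 0
s3 = XOR(s2, A) = XOR(0, 0) = 0
s4 = OR(s3, C) = OR(0, 0) = 0
s5 = XOR(s4, E) = XOR(0, 0) = 0
So s4 = 0 and s5 = 0.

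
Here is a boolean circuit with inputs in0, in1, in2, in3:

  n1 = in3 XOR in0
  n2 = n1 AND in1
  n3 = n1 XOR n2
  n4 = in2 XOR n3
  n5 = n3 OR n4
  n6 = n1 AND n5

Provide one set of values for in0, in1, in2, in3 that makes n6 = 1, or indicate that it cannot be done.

Check with in0=0 in1=1 in2=1 in3=1:
n1 = in3 XOR in0 = 1 XOR 0 = 1
n2 = n1 AND in1 = 1 AND 1 = 1
n3 = n1 XOR n2 = 1 XOR 1 = 0
n4 = in2 XOR n3 = 1 XOR 0 = 1
n5 = n3 OR n4 = 0 OR 1 = 1
n6 = n1 AND n5 = 1 AND 1 = 1
So n6 = 1 as required.

in0=0 in1=1 in2=1 in3=1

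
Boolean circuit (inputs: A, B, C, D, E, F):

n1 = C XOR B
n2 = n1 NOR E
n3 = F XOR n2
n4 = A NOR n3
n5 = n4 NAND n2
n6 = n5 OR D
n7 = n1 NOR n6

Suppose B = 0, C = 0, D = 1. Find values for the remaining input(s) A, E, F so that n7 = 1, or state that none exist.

no solution exists

With B = 0, C = 0, D = 1 fixed, none of the 8 settings of A, E, F give n7 = 1.
For example, with A=0, E=1, F=1:
n1 = C XOR B = 0 XOR 0 = 0
n2 = n1 NOR E = 0 NOR 1 = 0
n3 = F XOR n2 = 1 XOR 0 = 1
n4 = A NOR n3 = 0 NOR 1 = 0
n5 = n4 NAND n2 = 0 NAND 0 = 1
n6 = n5 OR D = 1 OR 1 = 1
n7 = n1 NOR n6 = 0 NOR 1 = 0
giving n7 = 0 ≠ 1.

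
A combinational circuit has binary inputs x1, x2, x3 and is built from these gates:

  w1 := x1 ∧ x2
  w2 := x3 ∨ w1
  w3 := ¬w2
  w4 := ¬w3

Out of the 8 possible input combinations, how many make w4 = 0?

w4 = ¬w3 must be 0, so w3 = 1.
w3 = ¬w2 must be 1, so w2 = 0.
Satisfying assignments:
  x1=0, x2=0, x3=0
  x1=0, x2=1, x3=0
  x1=1, x2=0, x3=0

3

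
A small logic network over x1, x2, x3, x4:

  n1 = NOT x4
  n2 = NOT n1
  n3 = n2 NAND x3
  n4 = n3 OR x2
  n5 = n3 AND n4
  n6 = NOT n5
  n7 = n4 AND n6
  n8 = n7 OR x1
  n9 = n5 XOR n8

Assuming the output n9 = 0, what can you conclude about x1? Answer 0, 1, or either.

either

Both values of x1 occur among assignments with n9 = 0:
  x1=0: x1=0, x2=0, x3=1, x4=1
  x1=1: x1=1, x2=0, x3=0, x4=0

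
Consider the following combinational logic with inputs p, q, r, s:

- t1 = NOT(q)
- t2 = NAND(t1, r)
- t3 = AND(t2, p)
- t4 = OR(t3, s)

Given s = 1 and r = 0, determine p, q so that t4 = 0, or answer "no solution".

With s = 1 and r = 0 fixed, none of the 4 settings of p, q give t4 = 0.
For example, with p=1, q=1:
t1 = NOT(q) = NOT 1 = 0
t2 = NAND(t1, r) = NAND(0, 0) = 1
t3 = AND(t2, p) = AND(1, 1) = 1
t4 = OR(t3, s) = OR(1, 1) = 1
giving t4 = 1 ≠ 0.

no solution exists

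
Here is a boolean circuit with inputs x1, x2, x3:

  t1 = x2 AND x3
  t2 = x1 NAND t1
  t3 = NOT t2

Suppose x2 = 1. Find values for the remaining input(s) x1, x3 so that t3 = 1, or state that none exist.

x1=1, x3=1

t3 = NOT t2 must be 1, so t2 = 0.
Check with x2 = 1 and x1=1, x3=1:
t1 = x2 AND x3 = 1 AND 1 = 1
t2 = x1 NAND t1 = 1 NAND 1 = 0
t3 = NOT t2 = NOT 0 = 1
So t3 = 1.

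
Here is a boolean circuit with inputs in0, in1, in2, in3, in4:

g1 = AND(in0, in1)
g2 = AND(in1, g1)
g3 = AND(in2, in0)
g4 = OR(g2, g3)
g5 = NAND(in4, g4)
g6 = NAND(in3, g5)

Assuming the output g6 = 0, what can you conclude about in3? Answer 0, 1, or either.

g6 = NAND(in3, g5) must be 0, so both in3 = 1 and g5 = 1.
Every assignment with g6 = 0 has in3 = 1; there are 13 such assignment(s).

1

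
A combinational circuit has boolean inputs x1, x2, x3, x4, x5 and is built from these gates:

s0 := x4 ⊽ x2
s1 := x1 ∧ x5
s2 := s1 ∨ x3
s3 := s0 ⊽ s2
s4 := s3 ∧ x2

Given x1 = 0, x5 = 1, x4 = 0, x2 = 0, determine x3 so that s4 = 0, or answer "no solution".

Check with x1 = 0, x5 = 1, x4 = 0, x2 = 0 and x3=1:
s0 = x4 ⊽ x2 = 0 ⊽ 0 = 1
s1 = x1 ∧ x5 = 0 ∧ 1 = 0
s2 = s1 ∨ x3 = 0 ∨ 1 = 1
s3 = s0 ⊽ s2 = 1 ⊽ 1 = 0
s4 = s3 ∧ x2 = 0 ∧ 0 = 0
So s4 = 0.

x3=1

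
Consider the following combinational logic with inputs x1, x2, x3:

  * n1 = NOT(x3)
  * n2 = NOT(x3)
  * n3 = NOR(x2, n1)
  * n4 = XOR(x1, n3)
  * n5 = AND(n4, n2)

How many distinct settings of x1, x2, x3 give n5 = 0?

n5 = AND(n4, n2) must be 0, so at least one of n4, n2 is 0.
Enumerating the 8 input combinations, 6 give n5 = 0 and 2 give n5 = 1.

6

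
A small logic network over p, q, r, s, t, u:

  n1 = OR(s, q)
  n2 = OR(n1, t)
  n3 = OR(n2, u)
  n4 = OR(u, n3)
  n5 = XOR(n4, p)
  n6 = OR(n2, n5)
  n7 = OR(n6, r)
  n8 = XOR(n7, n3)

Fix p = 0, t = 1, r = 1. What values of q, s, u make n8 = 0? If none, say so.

n8 = XOR(n7, n3) must be 0, so n7 and n3 are equal.
Check with p = 0, t = 1, r = 1 and q=0, s=0, u=0:
n1 = OR(s, q) = OR(0, 0) = 0
n2 = OR(n1, t) = OR(0, 1) = 1
n3 = OR(n2, u) = OR(1, 0) = 1
n4 = OR(u, n3) = OR(0, 1) = 1
n5 = XOR(n4, p) = XOR(1, 0) = 1
n6 = OR(n2, n5) = OR(1, 1) = 1
n7 = OR(n6, r) = OR(1, 1) = 1
n8 = XOR(n7, n3) = XOR(1, 1) = 0
So n8 = 0.

q=0, s=0, u=0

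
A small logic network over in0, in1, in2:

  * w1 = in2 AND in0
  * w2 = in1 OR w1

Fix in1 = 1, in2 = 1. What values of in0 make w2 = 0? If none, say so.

no solution exists

With in1 = 1, in2 = 1 fixed, none of the 2 settings of in0 give w2 = 0.
For example, with in0=1:
w1 = in2 AND in0 = 1 AND 1 = 1
w2 = in1 OR w1 = 1 OR 1 = 1
giving w2 = 1 ≠ 0.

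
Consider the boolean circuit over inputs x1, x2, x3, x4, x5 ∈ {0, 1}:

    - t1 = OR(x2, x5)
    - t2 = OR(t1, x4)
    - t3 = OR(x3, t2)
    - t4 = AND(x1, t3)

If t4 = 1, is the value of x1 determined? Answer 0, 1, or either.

1

t4 = AND(x1, t3) must be 1, so both x1 = 1 and t3 = 1.
Every assignment with t4 = 1 has x1 = 1; there are 15 such assignment(s).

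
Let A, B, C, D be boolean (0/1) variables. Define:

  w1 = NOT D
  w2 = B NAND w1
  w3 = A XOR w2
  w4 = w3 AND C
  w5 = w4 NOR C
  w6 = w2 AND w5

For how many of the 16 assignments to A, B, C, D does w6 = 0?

10

w6 = w2 AND w5 must be 0, so at least one of w2, w5 is 0.
Enumerating the 16 input combinations, 10 give w6 = 0 and 6 give w6 = 1.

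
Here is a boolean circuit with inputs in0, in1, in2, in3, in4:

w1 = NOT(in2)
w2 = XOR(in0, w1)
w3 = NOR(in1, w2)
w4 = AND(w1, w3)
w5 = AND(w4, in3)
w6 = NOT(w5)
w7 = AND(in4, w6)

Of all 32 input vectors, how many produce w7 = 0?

17

w7 = AND(in4, w6) must be 0, so at least one of in4, w6 is 0.
Enumerating the 32 input combinations, 17 give w7 = 0 and 15 give w7 = 1.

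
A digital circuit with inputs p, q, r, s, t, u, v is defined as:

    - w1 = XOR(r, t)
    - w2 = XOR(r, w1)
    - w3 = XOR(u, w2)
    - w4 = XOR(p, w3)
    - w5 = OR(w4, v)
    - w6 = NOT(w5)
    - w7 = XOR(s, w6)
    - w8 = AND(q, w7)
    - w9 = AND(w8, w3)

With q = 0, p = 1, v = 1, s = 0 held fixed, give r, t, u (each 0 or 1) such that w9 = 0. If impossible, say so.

Check with q = 0, p = 1, v = 1, s = 0 and r=1, t=1, u=1:
w1 = XOR(r, t) = XOR(1, 1) = 0
w2 = XOR(r, w1) = XOR(1, 0) = 1
w3 = XOR(u, w2) = XOR(1, 1) = 0
w4 = XOR(p, w3) = XOR(1, 0) = 1
w5 = OR(w4, v) = OR(1, 1) = 1
w6 = NOT(w5) = NOT 1 = 0
w7 = XOR(s, w6) = XOR(0, 0) = 0
w8 = AND(q, w7) = AND(0, 0) = 0
w9 = AND(w8, w3) = AND(0, 0) = 0
So w9 = 0.

r=1, t=1, u=1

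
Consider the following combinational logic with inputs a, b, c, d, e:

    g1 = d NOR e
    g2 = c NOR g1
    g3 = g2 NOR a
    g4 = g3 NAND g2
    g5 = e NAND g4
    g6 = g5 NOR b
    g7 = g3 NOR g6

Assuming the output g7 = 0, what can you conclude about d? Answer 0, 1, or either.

either

Both values of d occur among assignments with g7 = 0:
  d=0: a=0, b=0, c=0, d=0, e=0
  d=1: a=0, b=0, c=0, d=1, e=1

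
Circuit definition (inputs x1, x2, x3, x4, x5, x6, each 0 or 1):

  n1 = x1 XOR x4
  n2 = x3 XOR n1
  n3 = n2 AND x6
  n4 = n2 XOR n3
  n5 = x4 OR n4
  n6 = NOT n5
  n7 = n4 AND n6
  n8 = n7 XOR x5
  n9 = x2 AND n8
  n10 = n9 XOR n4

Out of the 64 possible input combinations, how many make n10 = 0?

40

n10 = n9 XOR n4 must be 0, so n9 and n4 are equal.
Enumerating the 64 input combinations, 40 give n10 = 0 and 24 give n10 = 1.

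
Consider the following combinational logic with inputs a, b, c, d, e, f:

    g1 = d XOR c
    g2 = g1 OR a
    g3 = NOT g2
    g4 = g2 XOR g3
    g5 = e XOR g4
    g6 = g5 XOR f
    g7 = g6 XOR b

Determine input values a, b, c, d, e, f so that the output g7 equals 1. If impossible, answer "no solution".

g7 = g6 XOR b must be 1, so g6 and b differ.
Check with a=1 b=0 c=0 d=1 e=1 f=1:
g1 = d XOR c = 1 XOR 0 = 1
g2 = g1 OR a = 1 OR 1 = 1
g3 = NOT g2 = NOT 1 = 0
g4 = g2 XOR g3 = 1 XOR 0 = 1
g5 = e XOR g4 = 1 XOR 1 = 0
g6 = g5 XOR f = 0 XOR 1 = 1
g7 = g6 XOR b = 1 XOR 0 = 1
So g7 = 1 as required.

a=1 b=0 c=0 d=1 e=1 f=1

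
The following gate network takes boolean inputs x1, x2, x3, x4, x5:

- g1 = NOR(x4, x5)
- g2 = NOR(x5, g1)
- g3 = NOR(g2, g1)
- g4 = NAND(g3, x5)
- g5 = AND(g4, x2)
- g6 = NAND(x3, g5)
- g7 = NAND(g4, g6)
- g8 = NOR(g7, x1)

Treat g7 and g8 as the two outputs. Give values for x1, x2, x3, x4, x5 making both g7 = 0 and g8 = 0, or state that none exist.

x1=1, x2=0, x3=0, x4=1, x5=0

Check with x1=1, x2=0, x3=0, x4=1, x5=0:
g1 = NOR(x4, x5) = NOR(1, 0) = 0
g2 = NOR(x5, g1) = NOR(0, 0) = 1
g3 = NOR(g2, g1) = NOR(1, 0) = 0
g4 = NAND(g3, x5) = NAND(0, 0) = 1
g5 = AND(g4, x2) = AND(1, 0) = 0
g6 = NAND(x3, g5) = NAND(0, 0) = 1
g7 = NAND(g4, g6) = NAND(1, 1) = 0
g8 = NOR(g7, x1) = NOR(0, 1) = 0
So g7 = 0 and g8 = 0.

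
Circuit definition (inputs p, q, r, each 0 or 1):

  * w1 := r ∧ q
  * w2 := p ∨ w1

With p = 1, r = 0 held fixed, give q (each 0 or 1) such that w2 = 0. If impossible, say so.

With p = 1, r = 0 fixed, none of the 2 settings of q give w2 = 0.
For example, with q=1:
w1 = r ∧ q = 0 ∧ 1 = 0
w2 = p ∨ w1 = 1 ∨ 0 = 1
giving w2 = 1 ≠ 0.

no solution exists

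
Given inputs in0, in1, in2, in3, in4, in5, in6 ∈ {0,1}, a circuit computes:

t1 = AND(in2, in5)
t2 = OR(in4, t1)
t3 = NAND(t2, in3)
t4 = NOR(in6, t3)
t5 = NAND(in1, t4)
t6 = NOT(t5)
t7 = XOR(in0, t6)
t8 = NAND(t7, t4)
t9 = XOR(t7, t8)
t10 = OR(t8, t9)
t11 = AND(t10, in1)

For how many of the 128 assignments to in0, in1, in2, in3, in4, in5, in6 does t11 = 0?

64

t11 = AND(t10, in1) must be 0, so at least one of t10, in1 is 0.
Enumerating the 128 input combinations, 64 give t11 = 0 and 64 give t11 = 1.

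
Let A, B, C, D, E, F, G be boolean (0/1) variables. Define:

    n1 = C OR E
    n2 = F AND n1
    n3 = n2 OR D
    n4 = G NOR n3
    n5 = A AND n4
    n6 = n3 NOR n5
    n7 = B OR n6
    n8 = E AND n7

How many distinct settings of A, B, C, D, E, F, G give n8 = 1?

n8 = E AND n7 must be 1, so both E = 1 and n7 = 1.
Enumerating the 128 input combinations, 38 give n8 = 1 and 90 give n8 = 0.

38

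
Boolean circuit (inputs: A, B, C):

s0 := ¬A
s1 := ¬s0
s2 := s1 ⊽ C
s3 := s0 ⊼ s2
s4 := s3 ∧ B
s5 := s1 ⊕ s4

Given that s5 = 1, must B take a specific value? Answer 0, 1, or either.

Both values of B occur among assignments with s5 = 1:
  B=0: A=1, B=0, C=0
  B=1: A=0, B=1, C=1

either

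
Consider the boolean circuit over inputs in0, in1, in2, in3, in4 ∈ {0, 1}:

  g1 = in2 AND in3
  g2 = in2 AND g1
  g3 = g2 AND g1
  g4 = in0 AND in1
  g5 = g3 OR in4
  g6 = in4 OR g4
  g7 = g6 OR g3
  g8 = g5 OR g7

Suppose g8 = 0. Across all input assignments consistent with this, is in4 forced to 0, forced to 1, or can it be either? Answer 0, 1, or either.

g8 = g5 OR g7 must be 0, so both g5 = 0 and g7 = 0.
g5 = g3 OR in4 must be 0, so both g3 = 0 and in4 = 0.
Every assignment with g8 = 0 has in4 = 0; there are 9 such assignment(s).

0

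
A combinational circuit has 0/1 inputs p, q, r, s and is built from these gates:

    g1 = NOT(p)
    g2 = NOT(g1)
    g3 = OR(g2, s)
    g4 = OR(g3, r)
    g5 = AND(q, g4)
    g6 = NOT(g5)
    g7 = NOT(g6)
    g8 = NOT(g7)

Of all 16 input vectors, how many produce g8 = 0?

g8 = NOT(g7) must be 0, so g7 = 1.
g7 = NOT(g6) must be 1, so g6 = 0.
g6 = NOT(g5) must be 0, so g5 = 1.
Enumerating the 16 input combinations, 7 give g8 = 0 and 9 give g8 = 1.

7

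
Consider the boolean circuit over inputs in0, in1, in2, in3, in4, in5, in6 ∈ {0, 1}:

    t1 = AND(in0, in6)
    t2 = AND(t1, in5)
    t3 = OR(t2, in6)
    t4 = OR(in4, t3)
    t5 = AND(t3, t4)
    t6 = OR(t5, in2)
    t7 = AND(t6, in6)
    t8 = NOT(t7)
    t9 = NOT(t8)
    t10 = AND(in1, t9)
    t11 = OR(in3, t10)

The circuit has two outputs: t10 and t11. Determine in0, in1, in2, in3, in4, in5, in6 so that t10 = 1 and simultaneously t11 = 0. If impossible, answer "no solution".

Across all 128 input combinations, none give both t10 = 1 and t11 = 0.

no solution exists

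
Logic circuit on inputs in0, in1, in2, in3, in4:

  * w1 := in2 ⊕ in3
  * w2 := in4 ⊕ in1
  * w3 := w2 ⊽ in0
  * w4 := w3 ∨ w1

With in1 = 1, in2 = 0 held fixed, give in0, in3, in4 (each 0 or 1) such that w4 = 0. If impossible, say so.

in0=1 in3=0 in4=0

w4 = w3 ∨ w1 must be 0, so both w3 = 0 and w1 = 0.
w3 = w2 ⊽ in0 must be 0, so at least one of w2, in0 is 1.
Check with in1 = 1, in2 = 0 and in0=1, in3=0, in4=0:
w1 = in2 ⊕ in3 = 0 ⊕ 0 = 0
w2 = in4 ⊕ in1 = 0 ⊕ 1 = 1
w3 = w2 ⊽ in0 = 1 ⊽ 1 = 0
w4 = w3 ∨ w1 = 0 ∨ 0 = 0
So w4 = 0.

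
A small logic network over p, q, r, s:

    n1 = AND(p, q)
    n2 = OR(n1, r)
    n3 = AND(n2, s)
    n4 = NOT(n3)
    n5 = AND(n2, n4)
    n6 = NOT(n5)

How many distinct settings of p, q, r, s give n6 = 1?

11

n6 = NOT(n5) must be 1, so n5 = 0.
n5 = AND(n2, n4) must be 0, so at least one of n2, n4 is 0.
Enumerating the 16 input combinations, 11 give n6 = 1 and 5 give n6 = 0.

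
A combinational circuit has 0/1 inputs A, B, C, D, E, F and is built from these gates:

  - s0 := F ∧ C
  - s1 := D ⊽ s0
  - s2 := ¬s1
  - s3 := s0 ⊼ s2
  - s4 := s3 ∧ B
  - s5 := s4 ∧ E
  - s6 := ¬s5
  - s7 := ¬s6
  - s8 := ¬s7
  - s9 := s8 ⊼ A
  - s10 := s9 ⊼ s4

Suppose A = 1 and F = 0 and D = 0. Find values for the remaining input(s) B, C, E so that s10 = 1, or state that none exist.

B=0, C=1, E=1

s10 = s9 ⊼ s4 must be 1, so at least one of s9, s4 is 0.
Check with A = 1 and F = 0 and D = 0 and B=0, C=1, E=1:
s0 = F ∧ C = 0 ∧ 1 = 0
s1 = D ⊽ s0 = 0 ⊽ 0 = 1
s2 = ¬s1 = ¬1 = 0
s3 = s0 ⊼ s2 = 0 ⊼ 0 = 1
s4 = s3 ∧ B = 1 ∧ 0 = 0
s5 = s4 ∧ E = 0 ∧ 1 = 0
s6 = ¬s5 = ¬0 = 1
s7 = ¬s6 = ¬1 = 0
s8 = ¬s7 = ¬0 = 1
s9 = s8 ⊼ A = 1 ⊼ 1 = 0
s10 = s9 ⊼ s4 = 0 ⊼ 0 = 1
So s10 = 1.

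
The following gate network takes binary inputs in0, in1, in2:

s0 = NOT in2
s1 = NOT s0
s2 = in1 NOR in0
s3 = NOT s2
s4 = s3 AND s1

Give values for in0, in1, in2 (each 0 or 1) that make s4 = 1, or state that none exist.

s4 = s3 AND s1 must be 1, so both s3 = 1 and s1 = 1.
s3 = NOT s2 must be 1, so s2 = 0.
Check with in0=1, in1=0, in2=1:
s0 = NOT in2 = NOT 1 = 0
s1 = NOT s0 = NOT 0 = 1
s2 = in1 NOR in0 = 0 NOR 1 = 0
s3 = NOT s2 = NOT 0 = 1
s4 = s3 AND s1 = 1 AND 1 = 1
So s4 = 1 as required.

in0=1, in1=0, in2=1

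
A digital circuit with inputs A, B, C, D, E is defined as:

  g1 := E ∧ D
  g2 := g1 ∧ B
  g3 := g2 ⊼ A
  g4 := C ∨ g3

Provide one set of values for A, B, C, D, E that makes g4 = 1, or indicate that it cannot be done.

A=0 B=0 C=0 D=0 E=1

Check with A=0 B=0 C=0 D=0 E=1:
g1 = E ∧ D = 1 ∧ 0 = 0
g2 = g1 ∧ B = 0 ∧ 0 = 0
g3 = g2 ⊼ A = 0 ⊼ 0 = 1
g4 = C ∨ g3 = 0 ∨ 1 = 1
So g4 = 1 as required.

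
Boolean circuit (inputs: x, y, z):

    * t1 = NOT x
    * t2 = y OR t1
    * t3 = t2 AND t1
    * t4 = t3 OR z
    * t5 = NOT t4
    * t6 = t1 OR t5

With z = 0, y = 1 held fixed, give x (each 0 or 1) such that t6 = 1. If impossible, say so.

x=0

t6 = t1 OR t5 must be 1, so at least one of t1, t5 is 1.
Check with z = 0, y = 1 and x=0:
t1 = NOT x = NOT 0 = 1
t2 = y OR t1 = 1 OR 1 = 1
t3 = t2 AND t1 = 1 AND 1 = 1
t4 = t3 OR z = 1 OR 0 = 1
t5 = NOT t4 = NOT 1 = 0
t6 = t1 OR t5 = 1 OR 0 = 1
So t6 = 1.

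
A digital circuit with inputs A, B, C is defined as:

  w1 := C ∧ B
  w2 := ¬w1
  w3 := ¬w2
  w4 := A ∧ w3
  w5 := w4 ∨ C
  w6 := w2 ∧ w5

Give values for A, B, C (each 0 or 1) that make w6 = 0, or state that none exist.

Check with A=1, B=1, C=0:
w1 = C ∧ B = 0 ∧ 1 = 0
w2 = ¬w1 = ¬0 = 1
w3 = ¬w2 = ¬1 = 0
w4 = A ∧ w3 = 1 ∧ 0 = 0
w5 = w4 ∨ C = 0 ∨ 0 = 0
w6 = w2 ∧ w5 = 1 ∧ 0 = 0
So w6 = 0 as required.

A=1, B=1, C=0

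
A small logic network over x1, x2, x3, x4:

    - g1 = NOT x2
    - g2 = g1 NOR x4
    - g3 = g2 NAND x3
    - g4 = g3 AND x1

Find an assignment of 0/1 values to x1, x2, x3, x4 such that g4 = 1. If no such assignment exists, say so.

x1=1 x2=1 x3=0 x4=1

g4 = g3 AND x1 must be 1, so both g3 = 1 and x1 = 1.
Check with x1=1 x2=1 x3=0 x4=1:
g1 = NOT x2 = NOT 1 = 0
g2 = g1 NOR x4 = 0 NOR 1 = 0
g3 = g2 NAND x3 = 0 NAND 0 = 1
g4 = g3 AND x1 = 1 AND 1 = 1
So g4 = 1 as required.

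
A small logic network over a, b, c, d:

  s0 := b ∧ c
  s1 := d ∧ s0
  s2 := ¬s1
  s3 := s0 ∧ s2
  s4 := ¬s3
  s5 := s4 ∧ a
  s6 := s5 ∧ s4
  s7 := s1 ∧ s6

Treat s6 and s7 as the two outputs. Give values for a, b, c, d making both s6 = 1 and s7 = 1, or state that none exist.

a=1, b=1, c=1, d=1

Check with a=1, b=1, c=1, d=1:
s0 = b ∧ c = 1 ∧ 1 = 1
s1 = d ∧ s0 = 1 ∧ 1 = 1
s2 = ¬s1 = ¬1 = 0
s3 = s0 ∧ s2 = 1 ∧ 0 = 0
s4 = ¬s3 = ¬0 = 1
s5 = s4 ∧ a = 1 ∧ 1 = 1
s6 = s5 ∧ s4 = 1 ∧ 1 = 1
s7 = s1 ∧ s6 = 1 ∧ 1 = 1
So s6 = 1 and s7 = 1.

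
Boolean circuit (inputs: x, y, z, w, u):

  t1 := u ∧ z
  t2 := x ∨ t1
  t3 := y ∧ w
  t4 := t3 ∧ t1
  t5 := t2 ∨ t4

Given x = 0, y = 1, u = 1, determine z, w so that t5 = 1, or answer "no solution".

t5 = t2 ∨ t4 must be 1, so at least one of t2, t4 is 1.
Check with x = 0, y = 1, u = 1 and z=1, w=1:
t1 = u ∧ z = 1 ∧ 1 = 1
t2 = x ∨ t1 = 0 ∨ 1 = 1
t3 = y ∧ w = 1 ∧ 1 = 1
t4 = t3 ∧ t1 = 1 ∧ 1 = 1
t5 = t2 ∨ t4 = 1 ∨ 1 = 1
So t5 = 1.

z=1, w=1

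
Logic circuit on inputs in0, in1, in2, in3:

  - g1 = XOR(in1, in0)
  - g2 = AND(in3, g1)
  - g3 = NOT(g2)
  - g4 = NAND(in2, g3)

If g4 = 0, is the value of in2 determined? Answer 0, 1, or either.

g4 = NAND(in2, g3) must be 0, so both in2 = 1 and g3 = 1.
g3 = NOT(g2) must be 1, so g2 = 0.
g2 = AND(in3, g1) must be 0, so at least one of in3, g1 is 0.
Every assignment with g4 = 0 has in2 = 1; there are 6 such assignment(s).

1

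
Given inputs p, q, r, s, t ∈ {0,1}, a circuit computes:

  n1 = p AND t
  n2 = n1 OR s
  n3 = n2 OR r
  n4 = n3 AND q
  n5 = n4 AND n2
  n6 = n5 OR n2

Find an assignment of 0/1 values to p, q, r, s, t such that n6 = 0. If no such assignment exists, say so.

n6 = n5 OR n2 must be 0, so both n5 = 0 and n2 = 0.
n5 = n4 AND n2 must be 0, so at least one of n4, n2 is 0.
Check with p=1, q=0, r=1, s=0, t=0:
n1 = p AND t = 1 AND 0 = 0
n2 = n1 OR s = 0 OR 0 = 0
n3 = n2 OR r = 0 OR 1 = 1
n4 = n3 AND q = 1 AND 0 = 0
n5 = n4 AND n2 = 0 AND 0 = 0
n6 = n5 OR n2 = 0 OR 0 = 0
So n6 = 0 as required.

p=1, q=0, r=1, s=0, t=0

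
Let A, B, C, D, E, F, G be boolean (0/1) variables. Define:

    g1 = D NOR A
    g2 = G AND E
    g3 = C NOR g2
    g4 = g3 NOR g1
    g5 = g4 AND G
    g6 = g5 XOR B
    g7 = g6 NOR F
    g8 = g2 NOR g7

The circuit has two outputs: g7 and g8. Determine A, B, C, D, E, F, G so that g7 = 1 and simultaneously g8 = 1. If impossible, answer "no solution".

no solution exists

Across all 128 input combinations, none give both g7 = 1 and g8 = 1.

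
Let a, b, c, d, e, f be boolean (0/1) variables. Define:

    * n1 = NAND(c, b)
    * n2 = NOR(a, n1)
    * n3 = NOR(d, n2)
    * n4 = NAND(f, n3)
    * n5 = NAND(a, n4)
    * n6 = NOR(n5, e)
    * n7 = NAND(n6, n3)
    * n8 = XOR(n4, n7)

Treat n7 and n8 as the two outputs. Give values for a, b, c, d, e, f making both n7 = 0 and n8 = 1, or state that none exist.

a=1, b=0, c=0, d=0, e=0, f=0

Check with a=1, b=0, c=0, d=0, e=0, f=0:
n1 = NAND(c, b) = NAND(0, 0) = 1
n2 = NOR(a, n1) = NOR(1, 1) = 0
n3 = NOR(d, n2) = NOR(0, 0) = 1
n4 = NAND(f, n3) = NAND(0, 1) = 1
n5 = NAND(a, n4) = NAND(1, 1) = 0
n6 = NOR(n5, e) = NOR(0, 0) = 1
n7 = NAND(n6, n3) = NAND(1, 1) = 0
n8 = XOR(n4, n7) = XOR(1, 0) = 1
So n7 = 0 and n8 = 1.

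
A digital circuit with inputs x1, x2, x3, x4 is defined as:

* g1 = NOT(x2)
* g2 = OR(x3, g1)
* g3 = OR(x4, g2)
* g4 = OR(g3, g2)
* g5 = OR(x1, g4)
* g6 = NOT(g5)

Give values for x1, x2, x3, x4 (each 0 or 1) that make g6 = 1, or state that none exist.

Check with x1=0 x2=1 x3=0 x4=0:
g1 = NOT(x2) = NOT 1 = 0
g2 = OR(x3, g1) = OR(0, 0) = 0
g3 = OR(x4, g2) = OR(0, 0) = 0
g4 = OR(g3, g2) = OR(0, 0) = 0
g5 = OR(x1, g4) = OR(0, 0) = 0
g6 = NOT(g5) = NOT 0 = 1
So g6 = 1 as required.

x1=0 x2=1 x3=0 x4=0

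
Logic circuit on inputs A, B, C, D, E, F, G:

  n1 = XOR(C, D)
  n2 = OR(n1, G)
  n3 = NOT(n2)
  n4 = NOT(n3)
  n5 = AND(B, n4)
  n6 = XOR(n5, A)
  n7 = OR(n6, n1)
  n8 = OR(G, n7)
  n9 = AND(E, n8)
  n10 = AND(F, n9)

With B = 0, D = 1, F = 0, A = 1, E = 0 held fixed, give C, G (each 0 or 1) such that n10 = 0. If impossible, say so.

C=0 G=0

n10 = AND(F, n9) must be 0, so at least one of F, n9 is 0.
Check with B = 0, D = 1, F = 0, A = 1, E = 0 and C=0, G=0:
n1 = XOR(C, D) = XOR(0, 1) = 1
n2 = OR(n1, G) = OR(1, 0) = 1
n3 = NOT(n2) = NOT 1 = 0
n4 = NOT(n3) = NOT 0 = 1
n5 = AND(B, n4) = AND(0, 1) = 0
n6 = XOR(n5, A) = XOR(0, 1) = 1
n7 = OR(n6, n1) = OR(1, 1) = 1
n8 = OR(G, n7) = OR(0, 1) = 1
n9 = AND(E, n8) = AND(0, 1) = 0
n10 = AND(F, n9) = AND(0, 0) = 0
So n10 = 0.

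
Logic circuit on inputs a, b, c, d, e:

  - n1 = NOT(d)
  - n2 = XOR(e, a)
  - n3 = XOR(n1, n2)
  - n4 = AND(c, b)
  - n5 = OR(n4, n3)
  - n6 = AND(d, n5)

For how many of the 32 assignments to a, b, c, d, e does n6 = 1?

10

n6 = AND(d, n5) must be 1, so both d = 1 and n5 = 1.
n5 = OR(n4, n3) must be 1, so at least one of n4, n3 is 1.
Enumerating the 32 input combinations, 10 give n6 = 1 and 22 give n6 = 0.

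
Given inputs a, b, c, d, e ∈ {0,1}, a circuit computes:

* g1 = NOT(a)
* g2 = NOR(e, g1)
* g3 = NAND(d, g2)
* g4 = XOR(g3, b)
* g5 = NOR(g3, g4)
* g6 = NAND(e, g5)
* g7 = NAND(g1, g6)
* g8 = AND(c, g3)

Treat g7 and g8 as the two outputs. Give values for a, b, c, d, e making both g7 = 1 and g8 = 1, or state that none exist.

a=1, b=1, c=1, d=1, e=1

Check with a=1, b=1, c=1, d=1, e=1:
g1 = NOT(a) = NOT 1 = 0
g2 = NOR(e, g1) = NOR(1, 0) = 0
g3 = NAND(d, g2) = NAND(1, 0) = 1
g4 = XOR(g3, b) = XOR(1, 1) = 0
g5 = NOR(g3, g4) = NOR(1, 0) = 0
g6 = NAND(e, g5) = NAND(1, 0) = 1
g7 = NAND(g1, g6) = NAND(0, 1) = 1
g8 = AND(c, g3) = AND(1, 1) = 1
So g7 = 1 and g8 = 1.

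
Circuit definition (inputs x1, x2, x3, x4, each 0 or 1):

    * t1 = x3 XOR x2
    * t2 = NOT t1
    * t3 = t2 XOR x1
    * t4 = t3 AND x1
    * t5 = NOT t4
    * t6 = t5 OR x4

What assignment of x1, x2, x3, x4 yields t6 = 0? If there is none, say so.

t6 = t5 OR x4 must be 0, so both t5 = 0 and x4 = 0.
t5 = NOT t4 must be 0, so t4 = 1.
Check with x1=1, x2=1, x3=0, x4=0:
t1 = x3 XOR x2 = 0 XOR 1 = 1
t2 = NOT t1 = NOT 1 = 0
t3 = t2 XOR x1 = 0 XOR 1 = 1
t4 = t3 AND x1 = 1 AND 1 = 1
t5 = NOT t4 = NOT 1 = 0
t6 = t5 OR x4 = 0 OR 0 = 0
So t6 = 0 as required.

x1=1, x2=1, x3=0, x4=0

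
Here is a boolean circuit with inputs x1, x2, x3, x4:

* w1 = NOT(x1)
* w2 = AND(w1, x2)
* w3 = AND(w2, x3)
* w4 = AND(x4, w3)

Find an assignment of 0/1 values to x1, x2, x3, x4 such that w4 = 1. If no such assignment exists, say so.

Check with x1=0 x2=1 x3=1 x4=1:
w1 = NOT(x1) = NOT 0 = 1
w2 = AND(w1, x2) = AND(1, 1) = 1
w3 = AND(w2, x3) = AND(1, 1) = 1
w4 = AND(x4, w3) = AND(1, 1) = 1
So w4 = 1 as required.

x1=0 x2=1 x3=1 x4=1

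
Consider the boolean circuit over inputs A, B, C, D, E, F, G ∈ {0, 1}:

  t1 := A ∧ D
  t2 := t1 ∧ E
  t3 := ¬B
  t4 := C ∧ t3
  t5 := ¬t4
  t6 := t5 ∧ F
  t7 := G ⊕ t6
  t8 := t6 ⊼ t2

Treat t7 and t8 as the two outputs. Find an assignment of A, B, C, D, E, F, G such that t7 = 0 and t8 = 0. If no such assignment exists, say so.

A=1, B=1, C=1, D=1, E=1, F=1, G=1

Check with A=1, B=1, C=1, D=1, E=1, F=1, G=1:
t1 = A ∧ D = 1 ∧ 1 = 1
t2 = t1 ∧ E = 1 ∧ 1 = 1
t3 = ¬B = ¬1 = 0
t4 = C ∧ t3 = 1 ∧ 0 = 0
t5 = ¬t4 = ¬0 = 1
t6 = t5 ∧ F = 1 ∧ 1 = 1
t7 = G ⊕ t6 = 1 ⊕ 1 = 0
t8 = t6 ⊼ t2 = 1 ⊼ 1 = 0
So t7 = 0 and t8 = 0.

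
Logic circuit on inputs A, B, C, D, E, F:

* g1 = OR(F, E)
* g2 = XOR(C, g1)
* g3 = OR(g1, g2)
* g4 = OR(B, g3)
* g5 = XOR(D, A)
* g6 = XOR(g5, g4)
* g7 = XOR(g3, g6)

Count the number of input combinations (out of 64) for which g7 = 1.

32

g7 = XOR(g3, g6) must be 1, so g3 and g6 differ.
Enumerating the 64 input combinations, 32 give g7 = 1 and 32 give g7 = 0.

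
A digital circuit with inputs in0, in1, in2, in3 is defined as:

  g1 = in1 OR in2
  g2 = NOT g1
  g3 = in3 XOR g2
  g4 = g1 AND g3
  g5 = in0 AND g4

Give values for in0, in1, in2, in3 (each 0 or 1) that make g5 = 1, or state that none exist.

in0=1, in1=0, in2=1, in3=1

g5 = in0 AND g4 must be 1, so both in0 = 1 and g4 = 1.
g4 = g1 AND g3 must be 1, so both g1 = 1 and g3 = 1.
g1 = in1 OR in2 must be 1, so at least one of in1, in2 is 1.
Check with in0=1, in1=0, in2=1, in3=1:
g1 = in1 OR in2 = 0 OR 1 = 1
g2 = NOT g1 = NOT 1 = 0
g3 = in3 XOR g2 = 1 XOR 0 = 1
g4 = g1 AND g3 = 1 AND 1 = 1
g5 = in0 AND g4 = 1 AND 1 = 1
So g5 = 1 as required.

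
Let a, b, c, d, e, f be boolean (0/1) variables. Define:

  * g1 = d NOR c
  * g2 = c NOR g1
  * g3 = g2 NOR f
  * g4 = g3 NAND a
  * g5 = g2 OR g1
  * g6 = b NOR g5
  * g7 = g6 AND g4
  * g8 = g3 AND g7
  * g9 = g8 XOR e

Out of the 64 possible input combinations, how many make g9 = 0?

32

g9 = g8 XOR e must be 0, so g8 and e are equal.
Enumerating the 64 input combinations, 32 give g9 = 0 and 32 give g9 = 1.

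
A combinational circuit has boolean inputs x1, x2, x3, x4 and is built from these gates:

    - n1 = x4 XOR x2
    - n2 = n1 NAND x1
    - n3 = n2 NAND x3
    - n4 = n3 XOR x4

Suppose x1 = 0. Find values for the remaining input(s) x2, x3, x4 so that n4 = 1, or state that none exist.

x2=1, x3=0, x4=0

Check with x1 = 0 and x2=1, x3=0, x4=0:
n1 = x4 XOR x2 = 0 XOR 1 = 1
n2 = n1 NAND x1 = 1 NAND 0 = 1
n3 = n2 NAND x3 = 1 NAND 0 = 1
n4 = n3 XOR x4 = 1 XOR 0 = 1
So n4 = 1.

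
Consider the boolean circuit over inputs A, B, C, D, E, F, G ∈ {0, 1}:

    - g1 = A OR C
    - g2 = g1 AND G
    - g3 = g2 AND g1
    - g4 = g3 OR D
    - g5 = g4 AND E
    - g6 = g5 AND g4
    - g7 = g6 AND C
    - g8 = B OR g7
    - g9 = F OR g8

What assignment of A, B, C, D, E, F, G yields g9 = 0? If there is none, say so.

Check with A=1, B=0, C=0, D=0, E=0, F=0, G=0:
g1 = A OR C = 1 OR 0 = 1
g2 = g1 AND G = 1 AND 0 = 0
g3 = g2 AND g1 = 0 AND 1 = 0
g4 = g3 OR D = 0 OR 0 = 0
g5 = g4 AND E = 0 AND 0 = 0
g6 = g5 AND g4 = 0 AND 0 = 0
g7 = g6 AND C = 0 AND 0 = 0
g8 = B OR g7 = 0 OR 0 = 0
g9 = F OR g8 = 0 OR 0 = 0
So g9 = 0 as required.

A=1, B=0, C=0, D=0, E=0, F=0, G=0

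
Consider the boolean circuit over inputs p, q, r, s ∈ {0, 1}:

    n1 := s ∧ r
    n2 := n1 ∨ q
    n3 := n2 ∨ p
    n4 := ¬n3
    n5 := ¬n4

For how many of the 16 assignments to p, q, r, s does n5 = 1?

n5 = ¬n4 must be 1, so n4 = 0.
n4 = ¬n3 must be 0, so n3 = 1.
n3 = n2 ∨ p must be 1, so at least one of n2, p is 1.
Enumerating the 16 input combinations, 13 give n5 = 1 and 3 give n5 = 0.

13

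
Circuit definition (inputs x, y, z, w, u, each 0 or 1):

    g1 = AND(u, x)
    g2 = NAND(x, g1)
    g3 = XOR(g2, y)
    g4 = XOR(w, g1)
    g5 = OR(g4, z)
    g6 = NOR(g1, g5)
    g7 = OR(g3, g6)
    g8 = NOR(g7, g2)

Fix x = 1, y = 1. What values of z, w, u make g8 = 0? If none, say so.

z=0, w=1, u=1

g8 = NOR(g7, g2) must be 0, so at least one of g7, g2 is 1.
Check with x = 1, y = 1 and z=0, w=1, u=1:
g1 = AND(u, x) = AND(1, 1) = 1
g2 = NAND(x, g1) = NAND(1, 1) = 0
g3 = XOR(g2, y) = XOR(0, 1) = 1
g4 = XOR(w, g1) = XOR(1, 1) = 0
g5 = OR(g4, z) = OR(0, 0) = 0
g6 = NOR(g1, g5) = NOR(1, 0) = 0
g7 = OR(g3, g6) = OR(1, 0) = 1
g8 = NOR(g7, g2) = NOR(1, 0) = 0
So g8 = 0.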